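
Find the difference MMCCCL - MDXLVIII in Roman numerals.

MMCCCL = 2350
MDXLVIII = 1548
2350 - 1548 = 802

DCCCII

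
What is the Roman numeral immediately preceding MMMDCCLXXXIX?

MMMDCCLXXXIX = 3789; previous is 3788

MMMDCCLXXXVIII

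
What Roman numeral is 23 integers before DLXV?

DLXV = 565
565 - 23 = 542

DXLII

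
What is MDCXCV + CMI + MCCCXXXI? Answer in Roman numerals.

MDCXCV = 1695, CMI = 901, MCCCXXXI = 1331
1695 + 901 = 2596
2596 + 1331 = 3927

MMMCMXXVII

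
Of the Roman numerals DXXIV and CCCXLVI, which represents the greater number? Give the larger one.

DXXIV = 524
CCCXLVI = 346
524 is larger

DXXIV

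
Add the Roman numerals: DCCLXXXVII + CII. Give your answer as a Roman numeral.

DCCLXXXVII = 787
CII = 102
787 + 102 = 889

DCCCLXXXIX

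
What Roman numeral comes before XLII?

XLII = 42; previous is 41

XLI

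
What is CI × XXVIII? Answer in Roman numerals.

CI = 101
XXVIII = 28
101 × 28 = 2828

MMDCCCXXVIII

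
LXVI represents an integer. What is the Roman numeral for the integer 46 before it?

LXVI = 66
66 - 46 = 20

XX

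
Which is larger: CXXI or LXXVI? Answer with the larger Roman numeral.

CXXI = 121
LXXVI = 76
121 is larger

CXXI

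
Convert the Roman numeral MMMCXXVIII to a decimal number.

MMMCXXVIII: M=1000, M=1000, M=1000, C=100, X=10, X=10, V=5, I=1, I=1, I=1
1000 + 1000 + 1000 + 100 + 10 + 10 + 5 + 1 + 1 + 1 = 3128

3128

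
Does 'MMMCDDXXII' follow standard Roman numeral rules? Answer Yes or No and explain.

'MMMCDDXXII': D should not appear more than once

No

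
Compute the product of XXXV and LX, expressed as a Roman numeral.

XXXV = 35
LX = 60
35 × 60 = 2100

MMC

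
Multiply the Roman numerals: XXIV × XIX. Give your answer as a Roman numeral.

XXIV = 24
XIX = 19
24 × 19 = 456

CDLVI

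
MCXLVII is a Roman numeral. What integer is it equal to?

MCXLVII: M=1000, C=100, XL=40, V=5, I=1, I=1
1000 + 100 + 40 + 5 + 1 + 1 = 1147

1147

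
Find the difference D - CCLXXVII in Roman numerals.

D = 500
CCLXXVII = 277
500 - 277 = 223

CCXXIII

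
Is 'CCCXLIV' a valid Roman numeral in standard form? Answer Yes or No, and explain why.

'CCCXLIV': Check the rules: uses only the symbols I, V, X, L, C, D, M; no symbol is repeated more than three times in a row; V, L and D each appear at most once; the only places a smaller symbol precedes a larger one are the allowed subtractive pairs XL, IV, the symbol right after such a pair (if any) is smaller than the pair's first symbol, and otherwise the values never increase from left to right. Value: C (100) + C (100) + C (100) + XL (40) + IV (4) = 344. So it is a valid standard Roman numeral.

Yes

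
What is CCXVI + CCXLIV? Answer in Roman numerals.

CCXVI = 216
CCXLIV = 244
216 + 244 = 460

CDLX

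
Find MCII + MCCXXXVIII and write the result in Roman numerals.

MCII = 1102
MCCXXXVIII = 1238
1102 + 1238 = 2340

MMCCCXL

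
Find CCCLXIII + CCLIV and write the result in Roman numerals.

CCCLXIII = 363
CCLIV = 254
363 + 254 = 617

DCXVII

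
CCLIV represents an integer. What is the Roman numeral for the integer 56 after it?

CCLIV = 254
254 + 56 = 310

CCCX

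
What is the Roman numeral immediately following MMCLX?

MMCLX = 2160; next is 2161

MMCLXI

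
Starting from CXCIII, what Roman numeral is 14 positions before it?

CXCIII = 193
193 - 14 = 179

CLXXIX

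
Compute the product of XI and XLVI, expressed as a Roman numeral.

XI = 11
XLVI = 46
11 × 46 = 506

DVI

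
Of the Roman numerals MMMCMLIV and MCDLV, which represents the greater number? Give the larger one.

MMMCMLIV = 3954
MCDLV = 1455
3954 is larger

MMMCMLIV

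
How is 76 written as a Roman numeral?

Convert 76 to Roman numerals:
  76 contains 1×50 (L)
  26 contains 2×10 (XX)
  6 contains 1×5 (V)
  1 contains 1×1 (I)

LXXVI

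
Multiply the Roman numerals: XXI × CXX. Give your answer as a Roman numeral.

XXI = 21
CXX = 120
21 × 120 = 2520

MMDXX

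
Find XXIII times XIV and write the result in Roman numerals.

XXIII = 23
XIV = 14
23 × 14 = 322

CCCXXII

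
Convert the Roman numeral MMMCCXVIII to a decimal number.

MMMCCXVIII: M=1000, M=1000, M=1000, C=100, C=100, X=10, V=5, I=1, I=1, I=1
1000 + 1000 + 1000 + 100 + 100 + 10 + 5 + 1 + 1 + 1 = 3218

3218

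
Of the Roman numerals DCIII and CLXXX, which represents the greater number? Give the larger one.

DCIII = 603
CLXXX = 180
603 is larger

DCIII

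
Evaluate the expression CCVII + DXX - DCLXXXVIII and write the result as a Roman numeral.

CCVII = 207, DXX = 520, DCLXXXVIII = 688
207 + 520 = 727
727 - 688 = 39

XXXIX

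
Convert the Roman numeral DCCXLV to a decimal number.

DCCXLV: D=500, C=100, C=100, XL=40, V=5
500 + 100 + 100 + 40 + 5 = 745

745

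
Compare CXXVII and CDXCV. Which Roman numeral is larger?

CXXVII = 127
CDXCV = 495
495 is larger

CDXCV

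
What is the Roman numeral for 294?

Convert 294 to Roman numerals:
  294 contains 2×100 (CC)
  94 contains 1×90 (XC)
  4 contains 1×4 (IV)

CCXCIV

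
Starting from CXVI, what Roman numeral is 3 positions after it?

CXVI = 116
116 + 3 = 119

CXIX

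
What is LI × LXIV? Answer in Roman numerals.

LI = 51
LXIV = 64
51 × 64 = 3264

MMMCCLXIV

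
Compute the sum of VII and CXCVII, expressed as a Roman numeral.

VII = 7
CXCVII = 197
7 + 197 = 204

CCIV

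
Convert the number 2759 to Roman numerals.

Convert 2759 to Roman numerals:
  2759 contains 2×1000 (MM)
  759 contains 1×500 (D)
  259 contains 2×100 (CC)
  59 contains 1×50 (L)
  9 contains 1×9 (IX)

MMDCCLIX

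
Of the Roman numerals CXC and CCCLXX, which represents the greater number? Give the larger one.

CXC = 190
CCCLXX = 370
370 is larger

CCCLXX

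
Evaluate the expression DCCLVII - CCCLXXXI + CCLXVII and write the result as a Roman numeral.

DCCLVII = 757, CCCLXXXI = 381, CCLXVII = 267
757 - 381 = 376
376 + 267 = 643

DCXLIII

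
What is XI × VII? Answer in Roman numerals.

XI = 11
VII = 7
11 × 7 = 77

LXXVII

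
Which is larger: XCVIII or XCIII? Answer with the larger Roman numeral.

XCVIII = 98
XCIII = 93
98 is larger

XCVIII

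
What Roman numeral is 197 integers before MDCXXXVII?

MDCXXXVII = 1637
1637 - 197 = 1440

MCDXL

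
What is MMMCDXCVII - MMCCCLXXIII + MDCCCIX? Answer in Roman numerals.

MMMCDXCVII = 3497, MMCCCLXXIII = 2373, MDCCCIX = 1809
3497 - 2373 = 1124
1124 + 1809 = 2933

MMCMXXXIII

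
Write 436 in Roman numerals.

Convert 436 to Roman numerals:
  436 contains 1×400 (CD)
  36 contains 3×10 (XXX)
  6 contains 1×5 (V)
  1 contains 1×1 (I)

CDXXXVI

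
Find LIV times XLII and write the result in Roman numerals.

LIV = 54
XLII = 42
54 × 42 = 2268

MMCCLXVIII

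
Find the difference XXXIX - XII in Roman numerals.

XXXIX = 39
XII = 12
39 - 12 = 27

XXVII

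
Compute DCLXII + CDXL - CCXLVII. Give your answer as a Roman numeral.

DCLXII = 662, CDXL = 440, CCXLVII = 247
662 + 440 = 1102
1102 - 247 = 855

DCCCLV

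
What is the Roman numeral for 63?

Convert 63 to Roman numerals:
  63 contains 1×50 (L)
  13 contains 1×10 (X)
  3 contains 3×1 (III)

LXIII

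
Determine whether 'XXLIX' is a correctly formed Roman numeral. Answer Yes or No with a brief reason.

'XXLIX': X (position 1) comes before the larger symbol L (position 3) without being directly in front of it as a subtractive pair; apart from IV, IX, XL, XC, CD and CM, symbols must go from largest to smallest

No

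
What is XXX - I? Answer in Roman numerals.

XXX = 30
I = 1
30 - 1 = 29

XXIX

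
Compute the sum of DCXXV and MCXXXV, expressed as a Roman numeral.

DCXXV = 625
MCXXXV = 1135
625 + 1135 = 1760

MDCCLX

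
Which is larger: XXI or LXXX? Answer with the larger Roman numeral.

XXI = 21
LXXX = 80
80 is larger

LXXX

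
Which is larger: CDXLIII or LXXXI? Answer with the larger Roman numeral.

CDXLIII = 443
LXXXI = 81
443 is larger

CDXLIII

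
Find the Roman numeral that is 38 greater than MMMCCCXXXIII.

MMMCCCXXXIII = 3333
3333 + 38 = 3371

MMMCCCLXXI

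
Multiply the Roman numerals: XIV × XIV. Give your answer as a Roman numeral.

XIV = 14
XIV = 14
14 × 14 = 196

CXCVI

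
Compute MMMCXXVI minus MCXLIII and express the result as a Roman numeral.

MMMCXXVI = 3126
MCXLIII = 1143
3126 - 1143 = 1983

MCMLXXXIII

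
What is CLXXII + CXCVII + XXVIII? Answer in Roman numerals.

CLXXII = 172, CXCVII = 197, XXVIII = 28
172 + 197 = 369
369 + 28 = 397

CCCXCVII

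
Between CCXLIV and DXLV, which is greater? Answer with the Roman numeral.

CCXLIV = 244
DXLV = 545
545 is larger

DXLV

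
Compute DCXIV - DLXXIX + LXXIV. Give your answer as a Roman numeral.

DCXIV = 614, DLXXIX = 579, LXXIV = 74
614 - 579 = 35
35 + 74 = 109

CIX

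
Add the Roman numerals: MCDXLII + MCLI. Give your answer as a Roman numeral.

MCDXLII = 1442
MCLI = 1151
1442 + 1151 = 2593

MMDXCIII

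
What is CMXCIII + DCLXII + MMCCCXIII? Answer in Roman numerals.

CMXCIII = 993, DCLXII = 662, MMCCCXIII = 2313
993 + 662 = 1655
1655 + 2313 = 3968

MMMCMLXVIII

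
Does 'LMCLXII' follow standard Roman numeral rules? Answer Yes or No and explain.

'LMCLXII': L should not appear more than once

No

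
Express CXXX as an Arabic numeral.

CXXX: C=100, X=10, X=10, X=10
100 + 10 + 10 + 10 = 130

130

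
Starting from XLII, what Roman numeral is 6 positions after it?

XLII = 42
42 + 6 = 48

XLVIII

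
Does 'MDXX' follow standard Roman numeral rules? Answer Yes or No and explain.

'MDXX': Check the rules: uses only the symbols I, V, X, L, C, D, M; no symbol is repeated more than three times in a row; V, L and D each appear at most once; no smaller symbol precedes a larger one (values never increase from left to right). Value: M (1000) + D (500) + X (10) + X (10) = 1520. So it is a valid standard Roman numeral.

Yes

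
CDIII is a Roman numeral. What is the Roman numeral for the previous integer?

CDIII = 403; previous is 402

CDII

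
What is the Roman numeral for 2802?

Convert 2802 to Roman numerals:
  2802 contains 2×1000 (MM)
  802 contains 1×500 (D)
  302 contains 3×100 (CCC)
  2 contains 2×1 (II)

MMDCCCII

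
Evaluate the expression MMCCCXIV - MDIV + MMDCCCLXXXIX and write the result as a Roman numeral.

MMCCCXIV = 2314, MDIV = 1504, MMDCCCLXXXIX = 2889
2314 - 1504 = 810
810 + 2889 = 3699

MMMDCXCIX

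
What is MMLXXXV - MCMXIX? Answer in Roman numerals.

MMLXXXV = 2085
MCMXIX = 1919
2085 - 1919 = 166

CLXVI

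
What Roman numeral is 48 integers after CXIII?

CXIII = 113
113 + 48 = 161

CLXI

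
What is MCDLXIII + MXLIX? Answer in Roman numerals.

MCDLXIII = 1463
MXLIX = 1049
1463 + 1049 = 2512

MMDXII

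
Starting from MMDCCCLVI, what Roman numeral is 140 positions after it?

MMDCCCLVI = 2856
2856 + 140 = 2996

MMCMXCVI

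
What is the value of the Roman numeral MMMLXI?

MMMLXI: M=1000, M=1000, M=1000, L=50, X=10, I=1
1000 + 1000 + 1000 + 50 + 10 + 1 = 3061

3061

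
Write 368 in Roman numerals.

Convert 368 to Roman numerals:
  368 contains 3×100 (CCC)
  68 contains 1×50 (L)
  18 contains 1×10 (X)
  8 contains 1×5 (V)
  3 contains 3×1 (III)

CCCLXVIII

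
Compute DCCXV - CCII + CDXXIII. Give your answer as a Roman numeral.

DCCXV = 715, CCII = 202, CDXXIII = 423
715 - 202 = 513
513 + 423 = 936

CMXXXVI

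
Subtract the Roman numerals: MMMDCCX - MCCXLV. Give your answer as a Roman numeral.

MMMDCCX = 3710
MCCXLV = 1245
3710 - 1245 = 2465

MMCDLXV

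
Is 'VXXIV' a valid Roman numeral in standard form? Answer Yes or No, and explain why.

'VXXIV': V should not appear more than once

No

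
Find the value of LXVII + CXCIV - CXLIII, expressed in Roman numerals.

LXVII = 67, CXCIV = 194, CXLIII = 143
67 + 194 = 261
261 - 143 = 118

CXVIII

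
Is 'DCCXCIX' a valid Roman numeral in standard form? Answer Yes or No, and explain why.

'DCCXCIX': Check the rules: uses only the symbols I, V, X, L, C, D, M; no symbol is repeated more than three times in a row; V, L and D each appear at most once; the only places a smaller symbol precedes a larger one are the allowed subtractive pairs XC, IX, the symbol right after such a pair (if any) is smaller than the pair's first symbol, and otherwise the values never increase from left to right. Value: D (500) + C (100) + C (100) + XC (90) + IX (9) = 799. So it is a valid standard Roman numeral.

Yes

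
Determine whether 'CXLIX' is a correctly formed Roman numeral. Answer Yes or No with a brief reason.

'CXLIX': Check the rules: uses only the symbols I, V, X, L, C, D, M; no symbol is repeated more than three times in a row; V, L and D each appear at most once; the only places a smaller symbol precedes a larger one are the allowed subtractive pairs XL, IX, the symbol right after such a pair (if any) is smaller than the pair's first symbol, and otherwise the values never increase from left to right. Value: C (100) + XL (40) + IX (9) = 149. So it is a valid standard Roman numeral.

Yes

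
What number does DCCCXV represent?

DCCCXV: D=500, C=100, C=100, C=100, X=10, V=5
500 + 100 + 100 + 100 + 10 + 5 = 815

815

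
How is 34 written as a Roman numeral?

Convert 34 to Roman numerals:
  34 contains 3×10 (XXX)
  4 contains 1×4 (IV)

XXXIV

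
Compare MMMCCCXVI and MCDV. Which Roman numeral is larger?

MMMCCCXVI = 3316
MCDV = 1405
3316 is larger

MMMCCCXVI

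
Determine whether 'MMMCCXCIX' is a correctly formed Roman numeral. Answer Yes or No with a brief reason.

'MMMCCXCIX': Check the rules: uses only the symbols I, V, X, L, C, D, M; no symbol is repeated more than three times in a row; V, L and D each appear at most once; the only places a smaller symbol precedes a larger one are the allowed subtractive pairs XC, IX, the symbol right after such a pair (if any) is smaller than the pair's first symbol, and otherwise the values never increase from left to right. Value: M (1000) + M (1000) + M (1000) + C (100) + C (100) + XC (90) + IX (9) = 3299. So it is a valid standard Roman numeral.

Yes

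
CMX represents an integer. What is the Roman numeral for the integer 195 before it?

CMX = 910
910 - 195 = 715

DCCXV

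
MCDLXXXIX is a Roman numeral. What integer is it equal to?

MCDLXXXIX: M=1000, CD=400, L=50, X=10, X=10, X=10, IX=9
1000 + 400 + 50 + 10 + 10 + 10 + 9 = 1489

1489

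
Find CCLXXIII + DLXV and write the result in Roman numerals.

CCLXXIII = 273
DLXV = 565
273 + 565 = 838

DCCCXXXVIII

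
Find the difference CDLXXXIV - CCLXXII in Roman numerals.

CDLXXXIV = 484
CCLXXII = 272
484 - 272 = 212

CCXII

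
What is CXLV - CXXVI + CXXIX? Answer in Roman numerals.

CXLV = 145, CXXVI = 126, CXXIX = 129
145 - 126 = 19
19 + 129 = 148

CXLVIII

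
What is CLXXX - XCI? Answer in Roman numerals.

CLXXX = 180
XCI = 91
180 - 91 = 89

LXXXIX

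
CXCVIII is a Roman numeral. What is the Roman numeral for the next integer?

CXCVIII = 198, so the next integer is 198 + 1 = 199

CXCIX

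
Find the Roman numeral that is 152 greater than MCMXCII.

MCMXCII = 1992
1992 + 152 = 2144

MMCXLIV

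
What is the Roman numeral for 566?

Convert 566 to Roman numerals:
  566 contains 1×500 (D)
  66 contains 1×50 (L)
  16 contains 1×10 (X)
  6 contains 1×5 (V)
  1 contains 1×1 (I)

DLXVI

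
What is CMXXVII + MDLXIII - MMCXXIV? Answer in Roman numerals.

CMXXVII = 927, MDLXIII = 1563, MMCXXIV = 2124
927 + 1563 = 2490
2490 - 2124 = 366

CCCLXVI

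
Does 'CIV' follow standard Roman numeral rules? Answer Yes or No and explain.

'CIV': Check the rules: uses only the symbols I, V, X, L, C, D, M; no symbol is repeated more than three times in a row; V, L and D each appear at most once; the only place a smaller symbol precedes a larger one is the allowed subtractive pair IV, the symbol right after such a pair (if any) is smaller than the pair's first symbol, and otherwise the values never increase from left to right. Value: C (100) + IV (4) = 104. So it is a valid standard Roman numeral.

Yes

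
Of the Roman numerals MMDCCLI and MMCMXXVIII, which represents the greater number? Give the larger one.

MMDCCLI = 2751
MMCMXXVIII = 2928
2928 is larger

MMCMXXVIII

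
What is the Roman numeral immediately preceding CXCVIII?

CXCVIII = 198, so the previous integer is 198 - 1 = 197

CXCVII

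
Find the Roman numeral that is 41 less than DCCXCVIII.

DCCXCVIII = 798
798 - 41 = 757

DCCLVII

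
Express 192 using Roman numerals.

Convert 192 to Roman numerals:
  192 contains 1×100 (C)
  92 contains 1×90 (XC)
  2 contains 2×1 (II)

CXCII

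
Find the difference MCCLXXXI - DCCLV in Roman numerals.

MCCLXXXI = 1281
DCCLV = 755
1281 - 755 = 526

DXXVI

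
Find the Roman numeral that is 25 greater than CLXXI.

CLXXI = 171
171 + 25 = 196

CXCVI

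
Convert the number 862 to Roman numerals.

Convert 862 to Roman numerals:
  862 contains 1×500 (D)
  362 contains 3×100 (CCC)
  62 contains 1×50 (L)
  12 contains 1×10 (X)
  2 contains 2×1 (II)

DCCCLXII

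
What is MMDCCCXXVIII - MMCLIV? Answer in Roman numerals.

MMDCCCXXVIII = 2828
MMCLIV = 2154
2828 - 2154 = 674

DCLXXIV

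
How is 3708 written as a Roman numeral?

Convert 3708 to Roman numerals:
  3708 contains 3×1000 (MMM)
  708 contains 1×500 (D)
  208 contains 2×100 (CC)
  8 contains 1×5 (V)
  3 contains 3×1 (III)

MMMDCCVIII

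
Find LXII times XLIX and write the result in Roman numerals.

LXII = 62
XLIX = 49
62 × 49 = 3038

MMMXXXVIII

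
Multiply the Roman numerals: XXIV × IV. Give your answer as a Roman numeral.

XXIV = 24
IV = 4
24 × 4 = 96

XCVI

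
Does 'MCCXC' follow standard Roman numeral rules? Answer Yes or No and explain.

'MCCXC': Check the rules: uses only the symbols I, V, X, L, C, D, M; no symbol is repeated more than three times in a row; V, L and D each appear at most once; the only place a smaller symbol precedes a larger one is the allowed subtractive pair XC, the symbol right after such a pair (if any) is smaller than the pair's first symbol, and otherwise the values never increase from left to right. Value: M (1000) + C (100) + C (100) + XC (90) = 1290. So it is a valid standard Roman numeral.

Yes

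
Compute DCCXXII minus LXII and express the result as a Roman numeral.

DCCXXII = 722
LXII = 62
722 - 62 = 660

DCLX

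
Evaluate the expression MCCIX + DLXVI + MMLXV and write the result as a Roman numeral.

MCCIX = 1209, DLXVI = 566, MMLXV = 2065
1209 + 566 = 1775
1775 + 2065 = 3840

MMMDCCCXL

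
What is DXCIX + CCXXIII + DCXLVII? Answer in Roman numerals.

DXCIX = 599, CCXXIII = 223, DCXLVII = 647
599 + 223 = 822
822 + 647 = 1469

MCDLXIX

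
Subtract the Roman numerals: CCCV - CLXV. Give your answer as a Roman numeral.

CCCV = 305
CLXV = 165
305 - 165 = 140

CXL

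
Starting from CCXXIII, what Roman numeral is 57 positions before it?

CCXXIII = 223
223 - 57 = 166

CLXVI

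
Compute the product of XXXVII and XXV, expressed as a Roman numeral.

XXXVII = 37
XXV = 25
37 × 25 = 925

CMXXV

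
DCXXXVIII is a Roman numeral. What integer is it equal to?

DCXXXVIII: D=500, C=100, X=10, X=10, X=10, V=5, I=1, I=1, I=1
500 + 100 + 10 + 10 + 10 + 5 + 1 + 1 + 1 = 638

638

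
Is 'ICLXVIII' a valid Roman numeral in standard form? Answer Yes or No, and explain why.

'ICLXVIII': Invalid subtractive combination: IC

No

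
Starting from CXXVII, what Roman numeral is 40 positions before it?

CXXVII = 127
127 - 40 = 87

LXXXVII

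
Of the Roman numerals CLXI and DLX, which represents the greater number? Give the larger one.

CLXI = 161
DLX = 560
560 is larger

DLX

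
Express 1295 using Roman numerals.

Convert 1295 to Roman numerals:
  1295 contains 1×1000 (M)
  295 contains 2×100 (CC)
  95 contains 1×90 (XC)
  5 contains 1×5 (V)

MCCXCV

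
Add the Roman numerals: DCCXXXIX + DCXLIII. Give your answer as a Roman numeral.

DCCXXXIX = 739
DCXLIII = 643
739 + 643 = 1382

MCCCLXXXII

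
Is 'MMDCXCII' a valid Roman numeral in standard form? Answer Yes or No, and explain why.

'MMDCXCII': Check the rules: uses only the symbols I, V, X, L, C, D, M; no symbol is repeated more than three times in a row; V, L and D each appear at most once; the only place a smaller symbol precedes a larger one is the allowed subtractive pair XC, the symbol right after such a pair (if any) is smaller than the pair's first symbol, and otherwise the values never increase from left to right. Value: M (1000) + M (1000) + D (500) + C (100) + XC (90) + I (1) + I (1) = 2692. So it is a valid standard Roman numeral.

Yes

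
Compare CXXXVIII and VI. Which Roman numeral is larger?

CXXXVIII = 138
VI = 6
138 is larger

CXXXVIII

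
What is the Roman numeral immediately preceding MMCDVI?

MMCDVI = 2406; previous is 2405

MMCDV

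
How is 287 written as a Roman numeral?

Convert 287 to Roman numerals:
  287 contains 2×100 (CC)
  87 contains 1×50 (L)
  37 contains 3×10 (XXX)
  7 contains 1×5 (V)
  2 contains 2×1 (II)

CCLXXXVII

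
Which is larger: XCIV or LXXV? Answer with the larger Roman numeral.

XCIV = 94
LXXV = 75
94 is larger

XCIV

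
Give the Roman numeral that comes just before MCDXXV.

MCDXXV = 1425, so the previous integer is 1425 - 1 = 1424

MCDXXIV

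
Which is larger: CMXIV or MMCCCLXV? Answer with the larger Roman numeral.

CMXIV = 914
MMCCCLXV = 2365
2365 is larger

MMCCCLXV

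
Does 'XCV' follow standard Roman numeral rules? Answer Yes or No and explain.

'XCV': Check the rules: uses only the symbols I, V, X, L, C, D, M; no symbol is repeated more than three times in a row; V, L and D each appear at most once; the only place a smaller symbol precedes a larger one is the allowed subtractive pair XC, the symbol right after such a pair (if any) is smaller than the pair's first symbol, and otherwise the values never increase from left to right. Value: XC (90) + V (5) = 95. So it is a valid standard Roman numeral.

Yes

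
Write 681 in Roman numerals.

Convert 681 to Roman numerals:
  681 contains 1×500 (D)
  181 contains 1×100 (C)
  81 contains 1×50 (L)
  31 contains 3×10 (XXX)
  1 contains 1×1 (I)

DCLXXXI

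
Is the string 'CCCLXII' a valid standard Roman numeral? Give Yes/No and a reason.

'CCCLXII': Check the rules: uses only the symbols I, V, X, L, C, D, M; no symbol is repeated more than three times in a row; V, L and D each appear at most once; no smaller symbol precedes a larger one (values never increase from left to right). Value: C (100) + C (100) + C (100) + L (50) + X (10) + I (1) + I (1) = 362. So it is a valid standard Roman numeral.

Yes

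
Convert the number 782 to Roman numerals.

Convert 782 to Roman numerals:
  782 contains 1×500 (D)
  282 contains 2×100 (CC)
  82 contains 1×50 (L)
  32 contains 3×10 (XXX)
  2 contains 2×1 (II)

DCCLXXXII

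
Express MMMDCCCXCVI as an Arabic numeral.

MMMDCCCXCVI: M=1000, M=1000, M=1000, D=500, C=100, C=100, C=100, XC=90, V=5, I=1
1000 + 1000 + 1000 + 500 + 100 + 100 + 100 + 90 + 5 + 1 = 3896

3896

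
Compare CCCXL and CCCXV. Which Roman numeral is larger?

CCCXL = 340
CCCXV = 315
340 is larger

CCCXL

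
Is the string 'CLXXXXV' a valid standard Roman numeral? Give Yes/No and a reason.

'CLXXXXV': More than 3 consecutive X's

No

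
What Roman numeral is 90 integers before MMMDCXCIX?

MMMDCXCIX = 3699
3699 - 90 = 3609

MMMDCIX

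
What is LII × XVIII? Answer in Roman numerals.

LII = 52
XVIII = 18
52 × 18 = 936

CMXXXVI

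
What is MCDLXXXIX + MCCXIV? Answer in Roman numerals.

MCDLXXXIX = 1489
MCCXIV = 1214
1489 + 1214 = 2703

MMDCCIII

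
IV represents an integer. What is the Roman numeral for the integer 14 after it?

IV = 4
4 + 14 = 18

XVIII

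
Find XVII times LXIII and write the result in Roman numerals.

XVII = 17
LXIII = 63
17 × 63 = 1071

MLXXI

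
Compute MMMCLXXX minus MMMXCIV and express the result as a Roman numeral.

MMMCLXXX = 3180
MMMXCIV = 3094
3180 - 3094 = 86

LXXXVI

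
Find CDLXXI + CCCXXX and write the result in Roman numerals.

CDLXXI = 471
CCCXXX = 330
471 + 330 = 801

DCCCI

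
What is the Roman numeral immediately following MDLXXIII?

MDLXXIII = 1573; next is 1574

MDLXXIV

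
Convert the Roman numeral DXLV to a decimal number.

DXLV: D=500, XL=40, V=5
500 + 40 + 5 = 545

545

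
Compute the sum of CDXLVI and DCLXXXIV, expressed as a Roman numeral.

CDXLVI = 446
DCLXXXIV = 684
446 + 684 = 1130

MCXXX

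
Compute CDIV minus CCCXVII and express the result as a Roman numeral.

CDIV = 404
CCCXVII = 317
404 - 317 = 87

LXXXVII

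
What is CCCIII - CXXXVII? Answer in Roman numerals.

CCCIII = 303
CXXXVII = 137
303 - 137 = 166

CLXVI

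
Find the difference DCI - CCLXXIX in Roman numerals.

DCI = 601
CCLXXIX = 279
601 - 279 = 322

CCCXXII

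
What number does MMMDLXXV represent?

MMMDLXXV: M=1000, M=1000, M=1000, D=500, L=50, X=10, X=10, V=5
1000 + 1000 + 1000 + 500 + 50 + 10 + 10 + 5 = 3575

3575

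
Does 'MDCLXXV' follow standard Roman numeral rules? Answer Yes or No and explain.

'MDCLXXV': Check the rules: uses only the symbols I, V, X, L, C, D, M; no symbol is repeated more than three times in a row; V, L and D each appear at most once; no smaller symbol precedes a larger one (values never increase from left to right). Value: M (1000) + D (500) + C (100) + L (50) + X (10) + X (10) + V (5) = 1675. So it is a valid standard Roman numeral.

Yes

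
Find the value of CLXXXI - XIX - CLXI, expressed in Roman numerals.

CLXXXI = 181, XIX = 19, CLXI = 161
181 - 19 = 162
162 - 161 = 1

I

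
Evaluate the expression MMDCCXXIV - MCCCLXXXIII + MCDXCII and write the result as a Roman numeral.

MMDCCXXIV = 2724, MCCCLXXXIII = 1383, MCDXCII = 1492
2724 - 1383 = 1341
1341 + 1492 = 2833

MMDCCCXXXIII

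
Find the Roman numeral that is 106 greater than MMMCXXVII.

MMMCXXVII = 3127
3127 + 106 = 3233

MMMCCXXXIII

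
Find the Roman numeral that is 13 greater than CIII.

CIII = 103
103 + 13 = 116

CXVI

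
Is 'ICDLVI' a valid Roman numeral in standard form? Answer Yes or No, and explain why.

'ICDLVI': Invalid subtractive combination: IC

No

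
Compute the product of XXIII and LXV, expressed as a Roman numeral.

XXIII = 23
LXV = 65
23 × 65 = 1495

MCDXCV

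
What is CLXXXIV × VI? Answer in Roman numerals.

CLXXXIV = 184
VI = 6
184 × 6 = 1104

MCIV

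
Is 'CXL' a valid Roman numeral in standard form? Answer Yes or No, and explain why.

'CXL': Check the rules: uses only the symbols I, V, X, L, C, D, M; no symbol is repeated more than three times in a row; V, L and D each appear at most once; the only place a smaller symbol precedes a larger one is the allowed subtractive pair XL, the symbol right after such a pair (if any) is smaller than the pair's first symbol, and otherwise the values never increase from left to right. Value: C (100) + XL (40) = 140. So it is a valid standard Roman numeral.

Yes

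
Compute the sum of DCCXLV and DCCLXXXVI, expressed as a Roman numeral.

DCCXLV = 745
DCCLXXXVI = 786
745 + 786 = 1531

MDXXXI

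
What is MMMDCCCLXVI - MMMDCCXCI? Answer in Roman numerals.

MMMDCCCLXVI = 3866
MMMDCCXCI = 3791
3866 - 3791 = 75

LXXV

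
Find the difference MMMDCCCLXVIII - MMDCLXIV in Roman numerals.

MMMDCCCLXVIII = 3868
MMDCLXIV = 2664
3868 - 2664 = 1204

MCCIV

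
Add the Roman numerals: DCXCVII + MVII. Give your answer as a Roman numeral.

DCXCVII = 697
MVII = 1007
697 + 1007 = 1704

MDCCIV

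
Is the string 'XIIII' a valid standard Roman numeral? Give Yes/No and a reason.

'XIIII': More than 3 consecutive I's

No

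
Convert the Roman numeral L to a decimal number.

L: L=50

50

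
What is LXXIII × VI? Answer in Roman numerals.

LXXIII = 73
VI = 6
73 × 6 = 438

CDXXXVIII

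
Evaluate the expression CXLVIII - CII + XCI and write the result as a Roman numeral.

CXLVIII = 148, CII = 102, XCI = 91
148 - 102 = 46
46 + 91 = 137

CXXXVII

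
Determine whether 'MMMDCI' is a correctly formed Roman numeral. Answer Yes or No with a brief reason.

'MMMDCI': Check the rules: uses only the symbols I, V, X, L, C, D, M; no symbol is repeated more than three times in a row; V, L and D each appear at most once; no smaller symbol precedes a larger one (values never increase from left to right). Value: M (1000) + M (1000) + M (1000) + D (500) + C (100) + I (1) = 3601. So it is a valid standard Roman numeral.

Yes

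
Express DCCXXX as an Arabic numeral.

DCCXXX: D=500, C=100, C=100, X=10, X=10, X=10
500 + 100 + 100 + 10 + 10 + 10 = 730

730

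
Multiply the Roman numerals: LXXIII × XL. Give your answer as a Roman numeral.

LXXIII = 73
XL = 40
73 × 40 = 2920

MMCMXX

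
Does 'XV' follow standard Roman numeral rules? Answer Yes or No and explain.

'XV': Check the rules: uses only the symbols I, V, X, L, C, D, M; no symbol is repeated more than three times in a row; V, L and D each appear at most once; no smaller symbol precedes a larger one (values never increase from left to right). Value: X (10) + V (5) = 15. So it is a valid standard Roman numeral.

Yes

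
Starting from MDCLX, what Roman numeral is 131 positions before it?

MDCLX = 1660
1660 - 131 = 1529

MDXXIX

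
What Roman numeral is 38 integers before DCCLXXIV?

DCCLXXIV = 774
774 - 38 = 736

DCCXXXVI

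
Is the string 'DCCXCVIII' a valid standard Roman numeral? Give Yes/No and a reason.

'DCCXCVIII': Check the rules: uses only the symbols I, V, X, L, C, D, M; no symbol is repeated more than three times in a row; V, L and D each appear at most once; the only place a smaller symbol precedes a larger one is the allowed subtractive pair XC, the symbol right after such a pair (if any) is smaller than the pair's first symbol, and otherwise the values never increase from left to right. Value: D (500) + C (100) + C (100) + XC (90) + V (5) + I (1) + I (1) + I (1) = 798. So it is a valid standard Roman numeral.

Yes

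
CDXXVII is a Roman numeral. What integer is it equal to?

CDXXVII: CD=400, X=10, X=10, V=5, I=1, I=1
400 + 10 + 10 + 5 + 1 + 1 = 427

427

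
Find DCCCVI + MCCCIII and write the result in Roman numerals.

DCCCVI = 806
MCCCIII = 1303
806 + 1303 = 2109

MMCIX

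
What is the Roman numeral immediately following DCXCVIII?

DCXCVIII = 698; next is 699

DCXCIX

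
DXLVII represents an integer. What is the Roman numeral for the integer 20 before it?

DXLVII = 547
547 - 20 = 527

DXXVII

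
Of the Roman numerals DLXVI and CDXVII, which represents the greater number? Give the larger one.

DLXVI = 566
CDXVII = 417
566 is larger

DLXVI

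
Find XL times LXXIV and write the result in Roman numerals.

XL = 40
LXXIV = 74
40 × 74 = 2960

MMCMLX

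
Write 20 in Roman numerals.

Convert 20 to Roman numerals:
  20 contains 2×10 (XX)

XX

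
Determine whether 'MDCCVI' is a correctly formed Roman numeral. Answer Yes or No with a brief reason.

'MDCCVI': Check the rules: uses only the symbols I, V, X, L, C, D, M; no symbol is repeated more than three times in a row; V, L and D each appear at most once; no smaller symbol precedes a larger one (values never increase from left to right). Value: M (1000) + D (500) + C (100) + C (100) + V (5) + I (1) = 1706. So it is a valid standard Roman numeral.

Yes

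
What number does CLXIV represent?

CLXIV: C=100, L=50, X=10, IV=4
100 + 50 + 10 + 4 = 164

164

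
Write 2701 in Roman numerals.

Convert 2701 to Roman numerals:
  2701 contains 2×1000 (MM)
  701 contains 1×500 (D)
  201 contains 2×100 (CC)
  1 contains 1×1 (I)

MMDCCI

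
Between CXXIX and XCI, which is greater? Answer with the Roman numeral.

CXXIX = 129
XCI = 91
129 is larger

CXXIX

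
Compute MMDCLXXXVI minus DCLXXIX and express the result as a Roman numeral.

MMDCLXXXVI = 2686
DCLXXIX = 679
2686 - 679 = 2007

MMVII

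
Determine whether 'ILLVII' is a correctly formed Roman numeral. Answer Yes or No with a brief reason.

'ILLVII': L should not appear more than once

No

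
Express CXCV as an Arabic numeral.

CXCV: C=100, XC=90, V=5
100 + 90 + 5 = 195

195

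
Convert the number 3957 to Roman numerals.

Convert 3957 to Roman numerals:
  3957 contains 3×1000 (MMM)
  957 contains 1×900 (CM)
  57 contains 1×50 (L)
  7 contains 1×5 (V)
  2 contains 2×1 (II)

MMMCMLVII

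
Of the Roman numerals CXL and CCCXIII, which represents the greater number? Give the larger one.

CXL = 140
CCCXIII = 313
313 is larger

CCCXIII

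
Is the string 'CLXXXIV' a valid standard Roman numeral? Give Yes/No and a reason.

'CLXXXIV': Check the rules: uses only the symbols I, V, X, L, C, D, M; no symbol is repeated more than three times in a row; V, L and D each appear at most once; the only place a smaller symbol precedes a larger one is the allowed subtractive pair IV, the symbol right after such a pair (if any) is smaller than the pair's first symbol, and otherwise the values never increase from left to right. Value: C (100) + L (50) + X (10) + X (10) + X (10) + IV (4) = 184. So it is a valid standard Roman numeral.

Yes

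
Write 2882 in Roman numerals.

Convert 2882 to Roman numerals:
  2882 contains 2×1000 (MM)
  882 contains 1×500 (D)
  382 contains 3×100 (CCC)
  82 contains 1×50 (L)
  32 contains 3×10 (XXX)
  2 contains 2×1 (II)

MMDCCCLXXXII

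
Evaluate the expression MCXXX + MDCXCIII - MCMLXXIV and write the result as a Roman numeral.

MCXXX = 1130, MDCXCIII = 1693, MCMLXXIV = 1974
1130 + 1693 = 2823
2823 - 1974 = 849

DCCCXLIX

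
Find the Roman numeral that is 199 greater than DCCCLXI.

DCCCLXI = 861
861 + 199 = 1060

MLX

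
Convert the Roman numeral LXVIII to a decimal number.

LXVIII: L=50, X=10, V=5, I=1, I=1, I=1
50 + 10 + 5 + 1 + 1 + 1 = 68

68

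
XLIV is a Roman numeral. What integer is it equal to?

XLIV: XL=40, IV=4
40 + 4 = 44

44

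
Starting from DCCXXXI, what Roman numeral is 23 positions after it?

DCCXXXI = 731
731 + 23 = 754

DCCLIV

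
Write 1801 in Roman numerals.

Convert 1801 to Roman numerals:
  1801 contains 1×1000 (M)
  801 contains 1×500 (D)
  301 contains 3×100 (CCC)
  1 contains 1×1 (I)

MDCCCI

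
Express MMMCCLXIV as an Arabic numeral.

MMMCCLXIV: M=1000, M=1000, M=1000, C=100, C=100, L=50, X=10, IV=4
1000 + 1000 + 1000 + 100 + 100 + 50 + 10 + 4 = 3264

3264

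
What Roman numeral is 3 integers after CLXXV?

CLXXV = 175
175 + 3 = 178

CLXXVIII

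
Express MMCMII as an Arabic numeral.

MMCMII: M=1000, M=1000, CM=900, I=1, I=1
1000 + 1000 + 900 + 1 + 1 = 2902

2902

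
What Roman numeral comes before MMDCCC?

MMDCCC = 2800; previous is 2799

MMDCCXCIX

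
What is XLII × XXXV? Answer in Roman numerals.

XLII = 42
XXXV = 35
42 × 35 = 1470

MCDLXX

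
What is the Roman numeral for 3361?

Convert 3361 to Roman numerals:
  3361 contains 3×1000 (MMM)
  361 contains 3×100 (CCC)
  61 contains 1×50 (L)
  11 contains 1×10 (X)
  1 contains 1×1 (I)

MMMCCCLXI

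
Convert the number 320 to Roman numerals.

Convert 320 to Roman numerals:
  320 contains 3×100 (CCC)
  20 contains 2×10 (XX)

CCCXX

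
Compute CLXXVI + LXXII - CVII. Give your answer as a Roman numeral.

CLXXVI = 176, LXXII = 72, CVII = 107
176 + 72 = 248
248 - 107 = 141

CXLI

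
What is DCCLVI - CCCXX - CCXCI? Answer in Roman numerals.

DCCLVI = 756, CCCXX = 320, CCXCI = 291
756 - 320 = 436
436 - 291 = 145

CXLV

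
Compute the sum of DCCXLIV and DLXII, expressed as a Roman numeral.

DCCXLIV = 744
DLXII = 562
744 + 562 = 1306

MCCCVI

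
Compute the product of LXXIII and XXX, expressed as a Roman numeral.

LXXIII = 73
XXX = 30
73 × 30 = 2190

MMCXC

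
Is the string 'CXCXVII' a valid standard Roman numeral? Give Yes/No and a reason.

'CXCXVII': X cannot come right after the subtractive pair XC: once X is subtracted in XC, the next symbol must be smaller than X

No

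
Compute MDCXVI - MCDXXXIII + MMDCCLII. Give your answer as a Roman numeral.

MDCXVI = 1616, MCDXXXIII = 1433, MMDCCLII = 2752
1616 - 1433 = 183
183 + 2752 = 2935

MMCMXXXV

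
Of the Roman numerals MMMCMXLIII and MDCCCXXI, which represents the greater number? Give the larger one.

MMMCMXLIII = 3943
MDCCCXXI = 1821
3943 is larger

MMMCMXLIII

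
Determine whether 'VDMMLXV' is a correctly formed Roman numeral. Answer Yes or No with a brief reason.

'VDMMLXV': V should not appear more than once

No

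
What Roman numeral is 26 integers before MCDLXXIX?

MCDLXXIX = 1479
1479 - 26 = 1453

MCDLIII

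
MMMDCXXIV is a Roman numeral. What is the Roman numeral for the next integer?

MMMDCXXIV = 3624; next is 3625

MMMDCXXV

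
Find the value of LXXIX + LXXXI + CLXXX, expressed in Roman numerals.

LXXIX = 79, LXXXI = 81, CLXXX = 180
79 + 81 = 160
160 + 180 = 340

CCCXL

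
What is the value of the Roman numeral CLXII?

CLXII: C=100, L=50, X=10, I=1, I=1
100 + 50 + 10 + 1 + 1 = 162

162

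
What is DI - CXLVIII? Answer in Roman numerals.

DI = 501
CXLVIII = 148
501 - 148 = 353

CCCLIII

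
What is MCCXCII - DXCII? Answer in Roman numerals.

MCCXCII = 1292
DXCII = 592
1292 - 592 = 700

DCC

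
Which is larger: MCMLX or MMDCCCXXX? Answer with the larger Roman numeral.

MCMLX = 1960
MMDCCCXXX = 2830
2830 is larger

MMDCCCXXX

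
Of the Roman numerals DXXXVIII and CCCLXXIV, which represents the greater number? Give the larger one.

DXXXVIII = 538
CCCLXXIV = 374
538 is larger

DXXXVIII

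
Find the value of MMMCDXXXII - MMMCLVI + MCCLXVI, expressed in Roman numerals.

MMMCDXXXII = 3432, MMMCLVI = 3156, MCCLXVI = 1266
3432 - 3156 = 276
276 + 1266 = 1542

MDXLII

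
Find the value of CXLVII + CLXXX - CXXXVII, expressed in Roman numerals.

CXLVII = 147, CLXXX = 180, CXXXVII = 137
147 + 180 = 327
327 - 137 = 190

CXC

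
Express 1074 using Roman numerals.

Convert 1074 to Roman numerals:
  1074 contains 1×1000 (M)
  74 contains 1×50 (L)
  24 contains 2×10 (XX)
  4 contains 1×4 (IV)

MLXXIV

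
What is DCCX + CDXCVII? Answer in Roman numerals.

DCCX = 710
CDXCVII = 497
710 + 497 = 1207

MCCVII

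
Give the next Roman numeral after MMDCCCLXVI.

MMDCCCLXVI = 2866; next is 2867

MMDCCCLXVII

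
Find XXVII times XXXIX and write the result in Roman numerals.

XXVII = 27
XXXIX = 39
27 × 39 = 1053

MLIII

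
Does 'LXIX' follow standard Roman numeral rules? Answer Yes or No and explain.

'LXIX': Check the rules: uses only the symbols I, V, X, L, C, D, M; no symbol is repeated more than three times in a row; V, L and D each appear at most once; the only place a smaller symbol precedes a larger one is the allowed subtractive pair IX, the symbol right after such a pair (if any) is smaller than the pair's first symbol, and otherwise the values never increase from left to right. Value: L (50) + X (10) + IX (9) = 69. So it is a valid standard Roman numeral.

Yes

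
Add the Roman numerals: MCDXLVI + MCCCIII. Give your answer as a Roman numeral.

MCDXLVI = 1446
MCCCIII = 1303
1446 + 1303 = 2749

MMDCCXLIX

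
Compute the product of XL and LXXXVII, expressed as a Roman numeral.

XL = 40
LXXXVII = 87
40 × 87 = 3480

MMMCDLXXX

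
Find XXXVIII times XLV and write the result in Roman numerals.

XXXVIII = 38
XLV = 45
38 × 45 = 1710

MDCCX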